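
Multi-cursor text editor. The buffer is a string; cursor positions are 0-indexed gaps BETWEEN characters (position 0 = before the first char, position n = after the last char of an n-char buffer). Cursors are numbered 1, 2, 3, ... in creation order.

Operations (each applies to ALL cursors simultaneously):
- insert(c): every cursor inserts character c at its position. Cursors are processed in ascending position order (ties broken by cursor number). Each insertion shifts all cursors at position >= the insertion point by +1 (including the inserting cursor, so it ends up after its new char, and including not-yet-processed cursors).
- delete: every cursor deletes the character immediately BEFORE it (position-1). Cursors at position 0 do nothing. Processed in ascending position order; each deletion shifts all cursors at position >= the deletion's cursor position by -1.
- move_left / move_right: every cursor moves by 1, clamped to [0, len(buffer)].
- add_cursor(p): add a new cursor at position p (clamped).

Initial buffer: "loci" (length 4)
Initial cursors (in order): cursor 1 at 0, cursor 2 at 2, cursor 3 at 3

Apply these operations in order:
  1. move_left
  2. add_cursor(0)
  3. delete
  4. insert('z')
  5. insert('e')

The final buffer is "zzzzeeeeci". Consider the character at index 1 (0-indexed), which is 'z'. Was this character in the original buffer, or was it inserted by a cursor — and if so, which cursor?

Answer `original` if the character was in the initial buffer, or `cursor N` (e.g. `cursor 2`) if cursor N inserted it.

After op 1 (move_left): buffer="loci" (len 4), cursors c1@0 c2@1 c3@2, authorship ....
After op 2 (add_cursor(0)): buffer="loci" (len 4), cursors c1@0 c4@0 c2@1 c3@2, authorship ....
After op 3 (delete): buffer="ci" (len 2), cursors c1@0 c2@0 c3@0 c4@0, authorship ..
After op 4 (insert('z')): buffer="zzzzci" (len 6), cursors c1@4 c2@4 c3@4 c4@4, authorship 1234..
After op 5 (insert('e')): buffer="zzzzeeeeci" (len 10), cursors c1@8 c2@8 c3@8 c4@8, authorship 12341234..
Authorship (.=original, N=cursor N): 1 2 3 4 1 2 3 4 . .
Index 1: author = 2

Answer: cursor 2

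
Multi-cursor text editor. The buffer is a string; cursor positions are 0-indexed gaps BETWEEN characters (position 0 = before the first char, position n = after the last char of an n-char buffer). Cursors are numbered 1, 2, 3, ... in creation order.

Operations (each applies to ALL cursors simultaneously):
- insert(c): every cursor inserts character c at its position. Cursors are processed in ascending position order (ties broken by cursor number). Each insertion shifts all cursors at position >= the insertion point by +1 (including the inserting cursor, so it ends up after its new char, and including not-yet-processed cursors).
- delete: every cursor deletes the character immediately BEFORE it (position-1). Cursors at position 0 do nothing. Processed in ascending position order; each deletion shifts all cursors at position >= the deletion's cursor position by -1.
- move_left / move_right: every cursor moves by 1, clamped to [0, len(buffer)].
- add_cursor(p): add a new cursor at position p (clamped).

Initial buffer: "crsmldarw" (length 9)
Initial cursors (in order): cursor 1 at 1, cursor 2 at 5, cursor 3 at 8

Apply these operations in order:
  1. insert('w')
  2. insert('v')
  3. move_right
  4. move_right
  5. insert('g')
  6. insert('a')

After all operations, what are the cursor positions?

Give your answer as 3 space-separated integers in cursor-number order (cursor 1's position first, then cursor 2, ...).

After op 1 (insert('w')): buffer="cwrsmlwdarww" (len 12), cursors c1@2 c2@7 c3@11, authorship .1....2...3.
After op 2 (insert('v')): buffer="cwvrsmlwvdarwvw" (len 15), cursors c1@3 c2@9 c3@14, authorship .11....22...33.
After op 3 (move_right): buffer="cwvrsmlwvdarwvw" (len 15), cursors c1@4 c2@10 c3@15, authorship .11....22...33.
After op 4 (move_right): buffer="cwvrsmlwvdarwvw" (len 15), cursors c1@5 c2@11 c3@15, authorship .11....22...33.
After op 5 (insert('g')): buffer="cwvrsgmlwvdagrwvwg" (len 18), cursors c1@6 c2@13 c3@18, authorship .11..1..22..2.33.3
After op 6 (insert('a')): buffer="cwvrsgamlwvdagarwvwga" (len 21), cursors c1@7 c2@15 c3@21, authorship .11..11..22..22.33.33

Answer: 7 15 21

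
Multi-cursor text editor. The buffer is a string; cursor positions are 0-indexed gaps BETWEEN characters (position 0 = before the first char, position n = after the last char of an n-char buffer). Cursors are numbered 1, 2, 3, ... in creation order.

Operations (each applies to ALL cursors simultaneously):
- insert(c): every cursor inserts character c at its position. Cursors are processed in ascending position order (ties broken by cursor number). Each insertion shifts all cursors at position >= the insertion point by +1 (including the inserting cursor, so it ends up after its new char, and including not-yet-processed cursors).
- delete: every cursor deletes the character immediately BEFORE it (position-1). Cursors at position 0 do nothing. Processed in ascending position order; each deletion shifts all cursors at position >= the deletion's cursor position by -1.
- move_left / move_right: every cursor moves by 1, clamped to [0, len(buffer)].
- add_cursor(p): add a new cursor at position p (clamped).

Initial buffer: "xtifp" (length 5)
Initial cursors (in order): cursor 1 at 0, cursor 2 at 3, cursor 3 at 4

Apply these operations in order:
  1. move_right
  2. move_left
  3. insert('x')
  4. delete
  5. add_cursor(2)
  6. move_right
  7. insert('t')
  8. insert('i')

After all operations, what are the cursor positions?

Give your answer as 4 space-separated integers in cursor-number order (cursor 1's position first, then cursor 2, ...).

Answer: 3 10 13 7

Derivation:
After op 1 (move_right): buffer="xtifp" (len 5), cursors c1@1 c2@4 c3@5, authorship .....
After op 2 (move_left): buffer="xtifp" (len 5), cursors c1@0 c2@3 c3@4, authorship .....
After op 3 (insert('x')): buffer="xxtixfxp" (len 8), cursors c1@1 c2@5 c3@7, authorship 1...2.3.
After op 4 (delete): buffer="xtifp" (len 5), cursors c1@0 c2@3 c3@4, authorship .....
After op 5 (add_cursor(2)): buffer="xtifp" (len 5), cursors c1@0 c4@2 c2@3 c3@4, authorship .....
After op 6 (move_right): buffer="xtifp" (len 5), cursors c1@1 c4@3 c2@4 c3@5, authorship .....
After op 7 (insert('t')): buffer="xttitftpt" (len 9), cursors c1@2 c4@5 c2@7 c3@9, authorship .1..4.2.3
After op 8 (insert('i')): buffer="xtititiftipti" (len 13), cursors c1@3 c4@7 c2@10 c3@13, authorship .11..44.22.33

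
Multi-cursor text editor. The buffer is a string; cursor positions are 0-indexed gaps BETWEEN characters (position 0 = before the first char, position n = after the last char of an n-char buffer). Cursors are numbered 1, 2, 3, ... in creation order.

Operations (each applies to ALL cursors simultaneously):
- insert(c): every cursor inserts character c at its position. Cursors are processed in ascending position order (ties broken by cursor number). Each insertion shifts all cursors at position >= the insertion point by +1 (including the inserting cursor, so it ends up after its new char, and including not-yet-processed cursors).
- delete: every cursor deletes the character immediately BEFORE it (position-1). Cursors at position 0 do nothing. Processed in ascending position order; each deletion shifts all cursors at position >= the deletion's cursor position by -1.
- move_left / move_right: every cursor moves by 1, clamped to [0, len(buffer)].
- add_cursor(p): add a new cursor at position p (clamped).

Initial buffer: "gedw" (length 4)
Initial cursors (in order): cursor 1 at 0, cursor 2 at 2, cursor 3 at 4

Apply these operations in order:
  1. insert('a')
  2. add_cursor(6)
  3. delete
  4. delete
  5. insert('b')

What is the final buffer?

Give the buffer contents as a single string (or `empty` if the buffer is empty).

Answer: bbbb

Derivation:
After op 1 (insert('a')): buffer="ageadwa" (len 7), cursors c1@1 c2@4 c3@7, authorship 1..2..3
After op 2 (add_cursor(6)): buffer="ageadwa" (len 7), cursors c1@1 c2@4 c4@6 c3@7, authorship 1..2..3
After op 3 (delete): buffer="ged" (len 3), cursors c1@0 c2@2 c3@3 c4@3, authorship ...
After op 4 (delete): buffer="" (len 0), cursors c1@0 c2@0 c3@0 c4@0, authorship 
After op 5 (insert('b')): buffer="bbbb" (len 4), cursors c1@4 c2@4 c3@4 c4@4, authorship 1234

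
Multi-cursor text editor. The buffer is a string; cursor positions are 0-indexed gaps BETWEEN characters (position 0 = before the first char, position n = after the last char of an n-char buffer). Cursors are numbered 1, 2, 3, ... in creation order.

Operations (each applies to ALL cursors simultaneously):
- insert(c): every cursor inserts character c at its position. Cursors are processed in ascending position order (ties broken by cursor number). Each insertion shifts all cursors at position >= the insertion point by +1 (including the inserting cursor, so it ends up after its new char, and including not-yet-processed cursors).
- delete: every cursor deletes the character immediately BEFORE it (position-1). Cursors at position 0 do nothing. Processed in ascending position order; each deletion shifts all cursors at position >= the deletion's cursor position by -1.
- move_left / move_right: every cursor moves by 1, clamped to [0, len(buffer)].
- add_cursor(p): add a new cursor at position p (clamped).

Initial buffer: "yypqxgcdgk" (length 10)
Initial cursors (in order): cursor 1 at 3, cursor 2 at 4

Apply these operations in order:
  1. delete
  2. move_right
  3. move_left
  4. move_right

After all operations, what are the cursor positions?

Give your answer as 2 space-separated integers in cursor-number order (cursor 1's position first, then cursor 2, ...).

After op 1 (delete): buffer="yyxgcdgk" (len 8), cursors c1@2 c2@2, authorship ........
After op 2 (move_right): buffer="yyxgcdgk" (len 8), cursors c1@3 c2@3, authorship ........
After op 3 (move_left): buffer="yyxgcdgk" (len 8), cursors c1@2 c2@2, authorship ........
After op 4 (move_right): buffer="yyxgcdgk" (len 8), cursors c1@3 c2@3, authorship ........

Answer: 3 3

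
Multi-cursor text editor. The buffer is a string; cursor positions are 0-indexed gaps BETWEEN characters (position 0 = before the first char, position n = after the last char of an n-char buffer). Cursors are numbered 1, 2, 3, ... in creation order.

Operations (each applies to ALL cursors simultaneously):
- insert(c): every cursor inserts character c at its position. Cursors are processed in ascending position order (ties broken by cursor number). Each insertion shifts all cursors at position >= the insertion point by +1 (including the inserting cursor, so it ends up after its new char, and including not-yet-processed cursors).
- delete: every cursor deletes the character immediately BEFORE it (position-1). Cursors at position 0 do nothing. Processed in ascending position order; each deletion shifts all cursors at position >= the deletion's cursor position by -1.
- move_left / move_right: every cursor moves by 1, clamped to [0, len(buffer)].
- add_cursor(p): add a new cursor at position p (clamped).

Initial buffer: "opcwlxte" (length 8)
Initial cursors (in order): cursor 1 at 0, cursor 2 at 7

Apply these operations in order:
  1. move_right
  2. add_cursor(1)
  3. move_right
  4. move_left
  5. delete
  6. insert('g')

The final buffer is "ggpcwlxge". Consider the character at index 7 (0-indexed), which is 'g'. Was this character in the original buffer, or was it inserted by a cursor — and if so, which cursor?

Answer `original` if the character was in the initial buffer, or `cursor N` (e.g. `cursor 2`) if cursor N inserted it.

After op 1 (move_right): buffer="opcwlxte" (len 8), cursors c1@1 c2@8, authorship ........
After op 2 (add_cursor(1)): buffer="opcwlxte" (len 8), cursors c1@1 c3@1 c2@8, authorship ........
After op 3 (move_right): buffer="opcwlxte" (len 8), cursors c1@2 c3@2 c2@8, authorship ........
After op 4 (move_left): buffer="opcwlxte" (len 8), cursors c1@1 c3@1 c2@7, authorship ........
After op 5 (delete): buffer="pcwlxe" (len 6), cursors c1@0 c3@0 c2@5, authorship ......
After op 6 (insert('g')): buffer="ggpcwlxge" (len 9), cursors c1@2 c3@2 c2@8, authorship 13.....2.
Authorship (.=original, N=cursor N): 1 3 . . . . . 2 .
Index 7: author = 2

Answer: cursor 2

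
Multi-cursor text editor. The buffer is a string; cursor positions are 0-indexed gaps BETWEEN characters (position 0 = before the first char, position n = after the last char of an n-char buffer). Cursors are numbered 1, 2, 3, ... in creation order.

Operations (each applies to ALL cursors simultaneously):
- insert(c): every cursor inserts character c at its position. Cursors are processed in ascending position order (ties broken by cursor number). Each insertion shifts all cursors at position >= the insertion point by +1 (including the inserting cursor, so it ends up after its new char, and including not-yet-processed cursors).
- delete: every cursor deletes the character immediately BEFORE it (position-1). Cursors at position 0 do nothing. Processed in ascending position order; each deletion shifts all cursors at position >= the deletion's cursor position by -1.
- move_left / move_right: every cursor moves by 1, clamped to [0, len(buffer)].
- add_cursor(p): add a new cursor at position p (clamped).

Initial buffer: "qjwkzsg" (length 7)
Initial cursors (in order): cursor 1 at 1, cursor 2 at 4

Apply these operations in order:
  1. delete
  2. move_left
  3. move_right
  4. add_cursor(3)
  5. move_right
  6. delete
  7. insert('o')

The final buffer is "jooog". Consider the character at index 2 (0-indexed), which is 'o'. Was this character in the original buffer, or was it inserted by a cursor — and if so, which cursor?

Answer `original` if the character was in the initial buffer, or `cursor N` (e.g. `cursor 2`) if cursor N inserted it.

Answer: cursor 2

Derivation:
After op 1 (delete): buffer="jwzsg" (len 5), cursors c1@0 c2@2, authorship .....
After op 2 (move_left): buffer="jwzsg" (len 5), cursors c1@0 c2@1, authorship .....
After op 3 (move_right): buffer="jwzsg" (len 5), cursors c1@1 c2@2, authorship .....
After op 4 (add_cursor(3)): buffer="jwzsg" (len 5), cursors c1@1 c2@2 c3@3, authorship .....
After op 5 (move_right): buffer="jwzsg" (len 5), cursors c1@2 c2@3 c3@4, authorship .....
After op 6 (delete): buffer="jg" (len 2), cursors c1@1 c2@1 c3@1, authorship ..
After op 7 (insert('o')): buffer="jooog" (len 5), cursors c1@4 c2@4 c3@4, authorship .123.
Authorship (.=original, N=cursor N): . 1 2 3 .
Index 2: author = 2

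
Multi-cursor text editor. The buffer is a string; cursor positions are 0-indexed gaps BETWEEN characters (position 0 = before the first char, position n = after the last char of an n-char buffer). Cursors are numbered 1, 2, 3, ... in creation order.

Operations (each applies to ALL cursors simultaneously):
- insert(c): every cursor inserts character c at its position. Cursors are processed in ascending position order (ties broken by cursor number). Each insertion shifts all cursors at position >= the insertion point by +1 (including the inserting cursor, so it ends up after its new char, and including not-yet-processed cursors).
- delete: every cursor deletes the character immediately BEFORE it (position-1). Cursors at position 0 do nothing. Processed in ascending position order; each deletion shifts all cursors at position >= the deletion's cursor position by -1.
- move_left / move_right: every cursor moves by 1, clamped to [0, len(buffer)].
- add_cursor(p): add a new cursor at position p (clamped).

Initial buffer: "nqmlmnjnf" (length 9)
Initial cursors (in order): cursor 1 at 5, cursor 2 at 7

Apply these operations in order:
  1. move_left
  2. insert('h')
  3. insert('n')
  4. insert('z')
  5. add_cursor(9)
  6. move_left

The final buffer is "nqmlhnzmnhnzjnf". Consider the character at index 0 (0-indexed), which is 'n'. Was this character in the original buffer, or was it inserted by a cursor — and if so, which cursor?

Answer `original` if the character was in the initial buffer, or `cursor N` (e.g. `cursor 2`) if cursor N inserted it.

After op 1 (move_left): buffer="nqmlmnjnf" (len 9), cursors c1@4 c2@6, authorship .........
After op 2 (insert('h')): buffer="nqmlhmnhjnf" (len 11), cursors c1@5 c2@8, authorship ....1..2...
After op 3 (insert('n')): buffer="nqmlhnmnhnjnf" (len 13), cursors c1@6 c2@10, authorship ....11..22...
After op 4 (insert('z')): buffer="nqmlhnzmnhnzjnf" (len 15), cursors c1@7 c2@12, authorship ....111..222...
After op 5 (add_cursor(9)): buffer="nqmlhnzmnhnzjnf" (len 15), cursors c1@7 c3@9 c2@12, authorship ....111..222...
After op 6 (move_left): buffer="nqmlhnzmnhnzjnf" (len 15), cursors c1@6 c3@8 c2@11, authorship ....111..222...
Authorship (.=original, N=cursor N): . . . . 1 1 1 . . 2 2 2 . . .
Index 0: author = original

Answer: original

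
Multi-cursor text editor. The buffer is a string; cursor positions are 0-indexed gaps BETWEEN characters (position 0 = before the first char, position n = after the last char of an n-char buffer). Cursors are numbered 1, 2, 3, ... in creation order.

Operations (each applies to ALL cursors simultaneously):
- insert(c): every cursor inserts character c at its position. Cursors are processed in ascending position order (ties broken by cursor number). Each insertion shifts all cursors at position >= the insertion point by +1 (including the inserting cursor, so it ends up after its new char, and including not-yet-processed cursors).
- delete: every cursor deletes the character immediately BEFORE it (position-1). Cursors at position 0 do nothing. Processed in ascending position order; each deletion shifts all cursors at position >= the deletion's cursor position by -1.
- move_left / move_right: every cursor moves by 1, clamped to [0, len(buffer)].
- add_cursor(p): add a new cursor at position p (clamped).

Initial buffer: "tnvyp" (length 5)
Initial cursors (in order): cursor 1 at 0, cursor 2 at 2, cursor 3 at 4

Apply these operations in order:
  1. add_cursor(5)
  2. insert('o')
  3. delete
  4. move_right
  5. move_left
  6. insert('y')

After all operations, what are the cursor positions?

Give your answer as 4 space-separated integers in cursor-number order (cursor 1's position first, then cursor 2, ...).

After op 1 (add_cursor(5)): buffer="tnvyp" (len 5), cursors c1@0 c2@2 c3@4 c4@5, authorship .....
After op 2 (insert('o')): buffer="otnovyopo" (len 9), cursors c1@1 c2@4 c3@7 c4@9, authorship 1..2..3.4
After op 3 (delete): buffer="tnvyp" (len 5), cursors c1@0 c2@2 c3@4 c4@5, authorship .....
After op 4 (move_right): buffer="tnvyp" (len 5), cursors c1@1 c2@3 c3@5 c4@5, authorship .....
After op 5 (move_left): buffer="tnvyp" (len 5), cursors c1@0 c2@2 c3@4 c4@4, authorship .....
After op 6 (insert('y')): buffer="ytnyvyyyp" (len 9), cursors c1@1 c2@4 c3@8 c4@8, authorship 1..2..34.

Answer: 1 4 8 8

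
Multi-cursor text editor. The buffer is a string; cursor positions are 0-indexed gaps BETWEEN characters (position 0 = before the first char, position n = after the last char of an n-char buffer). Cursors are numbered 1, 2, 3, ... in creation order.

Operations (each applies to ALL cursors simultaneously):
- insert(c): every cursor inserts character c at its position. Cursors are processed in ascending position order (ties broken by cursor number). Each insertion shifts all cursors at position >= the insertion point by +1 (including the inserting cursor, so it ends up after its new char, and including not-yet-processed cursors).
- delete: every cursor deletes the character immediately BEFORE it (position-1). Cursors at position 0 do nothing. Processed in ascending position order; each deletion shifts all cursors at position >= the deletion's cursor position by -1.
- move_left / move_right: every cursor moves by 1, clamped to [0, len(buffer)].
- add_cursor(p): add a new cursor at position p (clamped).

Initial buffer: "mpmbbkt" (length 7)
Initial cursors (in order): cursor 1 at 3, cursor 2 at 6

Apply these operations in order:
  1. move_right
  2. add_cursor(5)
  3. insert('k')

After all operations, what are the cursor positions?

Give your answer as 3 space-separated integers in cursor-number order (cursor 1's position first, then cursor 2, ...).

After op 1 (move_right): buffer="mpmbbkt" (len 7), cursors c1@4 c2@7, authorship .......
After op 2 (add_cursor(5)): buffer="mpmbbkt" (len 7), cursors c1@4 c3@5 c2@7, authorship .......
After op 3 (insert('k')): buffer="mpmbkbkktk" (len 10), cursors c1@5 c3@7 c2@10, authorship ....1.3..2

Answer: 5 10 7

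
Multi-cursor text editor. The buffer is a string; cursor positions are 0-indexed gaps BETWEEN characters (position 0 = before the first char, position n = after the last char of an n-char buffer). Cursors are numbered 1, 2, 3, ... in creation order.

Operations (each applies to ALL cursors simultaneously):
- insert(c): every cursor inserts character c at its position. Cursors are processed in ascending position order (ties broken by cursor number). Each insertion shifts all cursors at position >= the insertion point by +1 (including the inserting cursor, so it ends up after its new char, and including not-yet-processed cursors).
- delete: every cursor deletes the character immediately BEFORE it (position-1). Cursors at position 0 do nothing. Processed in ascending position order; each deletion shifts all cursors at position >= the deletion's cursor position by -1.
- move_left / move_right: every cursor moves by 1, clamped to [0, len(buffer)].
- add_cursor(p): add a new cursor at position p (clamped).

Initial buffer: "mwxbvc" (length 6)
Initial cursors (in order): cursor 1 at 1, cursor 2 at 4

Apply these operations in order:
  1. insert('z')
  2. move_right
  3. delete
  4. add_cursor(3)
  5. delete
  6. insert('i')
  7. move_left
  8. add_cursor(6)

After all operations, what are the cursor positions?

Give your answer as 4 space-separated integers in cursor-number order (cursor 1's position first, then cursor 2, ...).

Answer: 2 4 2 6

Derivation:
After op 1 (insert('z')): buffer="mzwxbzvc" (len 8), cursors c1@2 c2@6, authorship .1...2..
After op 2 (move_right): buffer="mzwxbzvc" (len 8), cursors c1@3 c2@7, authorship .1...2..
After op 3 (delete): buffer="mzxbzc" (len 6), cursors c1@2 c2@5, authorship .1..2.
After op 4 (add_cursor(3)): buffer="mzxbzc" (len 6), cursors c1@2 c3@3 c2@5, authorship .1..2.
After op 5 (delete): buffer="mbc" (len 3), cursors c1@1 c3@1 c2@2, authorship ...
After op 6 (insert('i')): buffer="miibic" (len 6), cursors c1@3 c3@3 c2@5, authorship .13.2.
After op 7 (move_left): buffer="miibic" (len 6), cursors c1@2 c3@2 c2@4, authorship .13.2.
After op 8 (add_cursor(6)): buffer="miibic" (len 6), cursors c1@2 c3@2 c2@4 c4@6, authorship .13.2.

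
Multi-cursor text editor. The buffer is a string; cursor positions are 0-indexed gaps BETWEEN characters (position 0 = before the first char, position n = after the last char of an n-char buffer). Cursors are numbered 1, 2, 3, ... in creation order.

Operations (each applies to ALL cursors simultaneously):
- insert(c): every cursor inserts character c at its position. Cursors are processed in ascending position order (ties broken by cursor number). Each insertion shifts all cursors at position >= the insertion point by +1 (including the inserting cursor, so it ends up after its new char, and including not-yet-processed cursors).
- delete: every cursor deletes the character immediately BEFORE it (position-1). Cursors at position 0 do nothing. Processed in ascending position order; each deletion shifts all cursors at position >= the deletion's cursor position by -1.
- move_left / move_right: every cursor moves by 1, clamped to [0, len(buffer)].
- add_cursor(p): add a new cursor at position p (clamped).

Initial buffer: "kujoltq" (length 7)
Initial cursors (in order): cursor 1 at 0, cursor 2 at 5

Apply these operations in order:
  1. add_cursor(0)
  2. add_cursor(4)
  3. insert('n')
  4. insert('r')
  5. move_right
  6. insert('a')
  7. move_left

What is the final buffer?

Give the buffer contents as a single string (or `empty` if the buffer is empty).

Answer: nnrrkaaujonrlanrtaq

Derivation:
After op 1 (add_cursor(0)): buffer="kujoltq" (len 7), cursors c1@0 c3@0 c2@5, authorship .......
After op 2 (add_cursor(4)): buffer="kujoltq" (len 7), cursors c1@0 c3@0 c4@4 c2@5, authorship .......
After op 3 (insert('n')): buffer="nnkujonlntq" (len 11), cursors c1@2 c3@2 c4@7 c2@9, authorship 13....4.2..
After op 4 (insert('r')): buffer="nnrrkujonrlnrtq" (len 15), cursors c1@4 c3@4 c4@10 c2@13, authorship 1313....44.22..
After op 5 (move_right): buffer="nnrrkujonrlnrtq" (len 15), cursors c1@5 c3@5 c4@11 c2@14, authorship 1313....44.22..
After op 6 (insert('a')): buffer="nnrrkaaujonrlanrtaq" (len 19), cursors c1@7 c3@7 c4@14 c2@18, authorship 1313.13...44.422.2.
After op 7 (move_left): buffer="nnrrkaaujonrlanrtaq" (len 19), cursors c1@6 c3@6 c4@13 c2@17, authorship 1313.13...44.422.2.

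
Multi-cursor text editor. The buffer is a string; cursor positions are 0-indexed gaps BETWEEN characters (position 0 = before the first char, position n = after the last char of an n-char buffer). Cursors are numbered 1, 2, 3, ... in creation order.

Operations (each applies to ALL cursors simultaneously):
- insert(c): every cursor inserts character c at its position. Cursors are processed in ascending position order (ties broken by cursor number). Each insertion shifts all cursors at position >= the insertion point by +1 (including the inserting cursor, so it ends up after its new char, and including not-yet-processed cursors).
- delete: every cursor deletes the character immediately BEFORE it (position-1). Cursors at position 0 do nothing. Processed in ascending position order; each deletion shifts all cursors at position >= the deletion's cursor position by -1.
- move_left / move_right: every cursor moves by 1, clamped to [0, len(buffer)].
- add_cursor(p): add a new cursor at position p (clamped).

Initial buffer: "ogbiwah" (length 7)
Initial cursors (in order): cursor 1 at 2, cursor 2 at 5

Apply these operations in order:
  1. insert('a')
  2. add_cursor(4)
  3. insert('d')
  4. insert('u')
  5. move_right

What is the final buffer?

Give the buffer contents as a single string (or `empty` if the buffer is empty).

After op 1 (insert('a')): buffer="ogabiwaah" (len 9), cursors c1@3 c2@7, authorship ..1...2..
After op 2 (add_cursor(4)): buffer="ogabiwaah" (len 9), cursors c1@3 c3@4 c2@7, authorship ..1...2..
After op 3 (insert('d')): buffer="ogadbdiwadah" (len 12), cursors c1@4 c3@6 c2@10, authorship ..11.3..22..
After op 4 (insert('u')): buffer="ogadubduiwaduah" (len 15), cursors c1@5 c3@8 c2@13, authorship ..111.33..222..
After op 5 (move_right): buffer="ogadubduiwaduah" (len 15), cursors c1@6 c3@9 c2@14, authorship ..111.33..222..

Answer: ogadubduiwaduah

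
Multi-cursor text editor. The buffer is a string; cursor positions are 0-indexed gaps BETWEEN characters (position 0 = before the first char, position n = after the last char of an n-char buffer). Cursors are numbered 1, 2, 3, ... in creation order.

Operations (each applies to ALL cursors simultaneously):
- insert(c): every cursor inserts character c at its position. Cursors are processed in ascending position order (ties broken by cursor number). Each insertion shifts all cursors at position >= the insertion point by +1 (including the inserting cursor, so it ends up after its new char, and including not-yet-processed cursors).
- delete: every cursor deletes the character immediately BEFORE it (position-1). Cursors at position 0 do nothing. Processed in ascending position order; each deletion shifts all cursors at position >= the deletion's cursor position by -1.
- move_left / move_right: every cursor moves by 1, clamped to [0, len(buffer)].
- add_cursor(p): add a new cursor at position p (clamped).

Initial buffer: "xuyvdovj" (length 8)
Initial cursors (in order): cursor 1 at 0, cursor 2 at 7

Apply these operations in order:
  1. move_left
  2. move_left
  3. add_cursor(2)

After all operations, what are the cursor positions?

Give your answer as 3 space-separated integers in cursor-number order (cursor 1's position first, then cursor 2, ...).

After op 1 (move_left): buffer="xuyvdovj" (len 8), cursors c1@0 c2@6, authorship ........
After op 2 (move_left): buffer="xuyvdovj" (len 8), cursors c1@0 c2@5, authorship ........
After op 3 (add_cursor(2)): buffer="xuyvdovj" (len 8), cursors c1@0 c3@2 c2@5, authorship ........

Answer: 0 5 2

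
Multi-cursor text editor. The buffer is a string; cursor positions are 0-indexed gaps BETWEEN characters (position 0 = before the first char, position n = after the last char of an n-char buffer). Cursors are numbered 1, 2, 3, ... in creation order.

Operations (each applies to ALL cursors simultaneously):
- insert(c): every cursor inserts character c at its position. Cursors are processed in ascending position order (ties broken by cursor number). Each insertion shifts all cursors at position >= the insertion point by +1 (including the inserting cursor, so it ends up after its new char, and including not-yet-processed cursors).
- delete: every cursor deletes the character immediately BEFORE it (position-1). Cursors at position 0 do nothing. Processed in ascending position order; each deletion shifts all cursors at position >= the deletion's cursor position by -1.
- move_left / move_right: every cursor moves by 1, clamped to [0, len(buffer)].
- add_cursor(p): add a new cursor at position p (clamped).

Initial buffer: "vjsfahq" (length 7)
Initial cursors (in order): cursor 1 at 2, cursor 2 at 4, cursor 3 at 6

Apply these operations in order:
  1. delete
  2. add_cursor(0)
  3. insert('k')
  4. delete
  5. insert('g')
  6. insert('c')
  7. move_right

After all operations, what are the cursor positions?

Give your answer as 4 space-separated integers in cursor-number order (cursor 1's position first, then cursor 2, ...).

After op 1 (delete): buffer="vsaq" (len 4), cursors c1@1 c2@2 c3@3, authorship ....
After op 2 (add_cursor(0)): buffer="vsaq" (len 4), cursors c4@0 c1@1 c2@2 c3@3, authorship ....
After op 3 (insert('k')): buffer="kvkskakq" (len 8), cursors c4@1 c1@3 c2@5 c3@7, authorship 4.1.2.3.
After op 4 (delete): buffer="vsaq" (len 4), cursors c4@0 c1@1 c2@2 c3@3, authorship ....
After op 5 (insert('g')): buffer="gvgsgagq" (len 8), cursors c4@1 c1@3 c2@5 c3@7, authorship 4.1.2.3.
After op 6 (insert('c')): buffer="gcvgcsgcagcq" (len 12), cursors c4@2 c1@5 c2@8 c3@11, authorship 44.11.22.33.
After op 7 (move_right): buffer="gcvgcsgcagcq" (len 12), cursors c4@3 c1@6 c2@9 c3@12, authorship 44.11.22.33.

Answer: 6 9 12 3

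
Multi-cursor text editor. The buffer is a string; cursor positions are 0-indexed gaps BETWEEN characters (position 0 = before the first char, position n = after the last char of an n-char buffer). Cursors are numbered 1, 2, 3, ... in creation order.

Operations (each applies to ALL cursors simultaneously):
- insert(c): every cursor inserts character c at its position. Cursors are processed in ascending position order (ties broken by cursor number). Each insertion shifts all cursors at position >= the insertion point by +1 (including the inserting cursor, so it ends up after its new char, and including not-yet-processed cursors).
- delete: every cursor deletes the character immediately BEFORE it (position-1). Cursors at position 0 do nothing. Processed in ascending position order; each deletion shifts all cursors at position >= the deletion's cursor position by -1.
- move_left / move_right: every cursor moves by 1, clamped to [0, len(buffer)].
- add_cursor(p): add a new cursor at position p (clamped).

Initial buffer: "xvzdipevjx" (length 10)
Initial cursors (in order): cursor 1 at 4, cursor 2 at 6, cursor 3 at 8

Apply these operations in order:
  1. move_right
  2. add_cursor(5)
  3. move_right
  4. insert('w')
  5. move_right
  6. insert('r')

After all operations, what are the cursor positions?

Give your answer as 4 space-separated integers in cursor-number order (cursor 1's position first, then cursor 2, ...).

After op 1 (move_right): buffer="xvzdipevjx" (len 10), cursors c1@5 c2@7 c3@9, authorship ..........
After op 2 (add_cursor(5)): buffer="xvzdipevjx" (len 10), cursors c1@5 c4@5 c2@7 c3@9, authorship ..........
After op 3 (move_right): buffer="xvzdipevjx" (len 10), cursors c1@6 c4@6 c2@8 c3@10, authorship ..........
After op 4 (insert('w')): buffer="xvzdipwwevwjxw" (len 14), cursors c1@8 c4@8 c2@11 c3@14, authorship ......14..2..3
After op 5 (move_right): buffer="xvzdipwwevwjxw" (len 14), cursors c1@9 c4@9 c2@12 c3@14, authorship ......14..2..3
After op 6 (insert('r')): buffer="xvzdipwwerrvwjrxwr" (len 18), cursors c1@11 c4@11 c2@15 c3@18, authorship ......14.14.2.2.33

Answer: 11 15 18 11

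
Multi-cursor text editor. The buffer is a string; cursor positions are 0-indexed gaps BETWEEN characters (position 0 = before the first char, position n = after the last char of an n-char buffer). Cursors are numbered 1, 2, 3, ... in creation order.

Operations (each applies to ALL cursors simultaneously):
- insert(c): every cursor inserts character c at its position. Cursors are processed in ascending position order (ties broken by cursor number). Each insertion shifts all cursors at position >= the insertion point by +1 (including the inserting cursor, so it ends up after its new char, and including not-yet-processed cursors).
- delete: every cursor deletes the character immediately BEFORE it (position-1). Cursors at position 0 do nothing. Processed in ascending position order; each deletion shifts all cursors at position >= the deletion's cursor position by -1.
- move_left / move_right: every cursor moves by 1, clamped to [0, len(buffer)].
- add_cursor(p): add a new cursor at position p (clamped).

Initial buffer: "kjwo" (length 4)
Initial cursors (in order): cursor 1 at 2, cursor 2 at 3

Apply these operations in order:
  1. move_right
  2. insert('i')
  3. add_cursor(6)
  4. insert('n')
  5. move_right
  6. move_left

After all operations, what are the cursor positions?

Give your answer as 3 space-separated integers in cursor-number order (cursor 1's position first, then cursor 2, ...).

Answer: 5 8 8

Derivation:
After op 1 (move_right): buffer="kjwo" (len 4), cursors c1@3 c2@4, authorship ....
After op 2 (insert('i')): buffer="kjwioi" (len 6), cursors c1@4 c2@6, authorship ...1.2
After op 3 (add_cursor(6)): buffer="kjwioi" (len 6), cursors c1@4 c2@6 c3@6, authorship ...1.2
After op 4 (insert('n')): buffer="kjwinoinn" (len 9), cursors c1@5 c2@9 c3@9, authorship ...11.223
After op 5 (move_right): buffer="kjwinoinn" (len 9), cursors c1@6 c2@9 c3@9, authorship ...11.223
After op 6 (move_left): buffer="kjwinoinn" (len 9), cursors c1@5 c2@8 c3@8, authorship ...11.223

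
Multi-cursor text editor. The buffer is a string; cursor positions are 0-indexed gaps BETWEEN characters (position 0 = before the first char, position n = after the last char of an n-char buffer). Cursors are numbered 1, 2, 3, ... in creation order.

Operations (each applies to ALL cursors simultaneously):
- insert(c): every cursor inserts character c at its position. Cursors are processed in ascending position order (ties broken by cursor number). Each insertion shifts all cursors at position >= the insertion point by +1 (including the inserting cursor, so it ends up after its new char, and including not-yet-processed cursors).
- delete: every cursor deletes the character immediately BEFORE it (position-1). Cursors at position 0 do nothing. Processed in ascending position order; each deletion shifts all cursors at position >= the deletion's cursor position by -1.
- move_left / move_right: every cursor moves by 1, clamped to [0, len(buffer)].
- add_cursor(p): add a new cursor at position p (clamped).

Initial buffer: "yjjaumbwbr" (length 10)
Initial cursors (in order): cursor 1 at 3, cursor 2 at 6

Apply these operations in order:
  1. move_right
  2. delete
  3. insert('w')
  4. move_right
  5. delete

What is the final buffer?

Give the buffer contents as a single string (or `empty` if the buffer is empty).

After op 1 (move_right): buffer="yjjaumbwbr" (len 10), cursors c1@4 c2@7, authorship ..........
After op 2 (delete): buffer="yjjumwbr" (len 8), cursors c1@3 c2@5, authorship ........
After op 3 (insert('w')): buffer="yjjwumwwbr" (len 10), cursors c1@4 c2@7, authorship ...1..2...
After op 4 (move_right): buffer="yjjwumwwbr" (len 10), cursors c1@5 c2@8, authorship ...1..2...
After op 5 (delete): buffer="yjjwmwbr" (len 8), cursors c1@4 c2@6, authorship ...1.2..

Answer: yjjwmwbr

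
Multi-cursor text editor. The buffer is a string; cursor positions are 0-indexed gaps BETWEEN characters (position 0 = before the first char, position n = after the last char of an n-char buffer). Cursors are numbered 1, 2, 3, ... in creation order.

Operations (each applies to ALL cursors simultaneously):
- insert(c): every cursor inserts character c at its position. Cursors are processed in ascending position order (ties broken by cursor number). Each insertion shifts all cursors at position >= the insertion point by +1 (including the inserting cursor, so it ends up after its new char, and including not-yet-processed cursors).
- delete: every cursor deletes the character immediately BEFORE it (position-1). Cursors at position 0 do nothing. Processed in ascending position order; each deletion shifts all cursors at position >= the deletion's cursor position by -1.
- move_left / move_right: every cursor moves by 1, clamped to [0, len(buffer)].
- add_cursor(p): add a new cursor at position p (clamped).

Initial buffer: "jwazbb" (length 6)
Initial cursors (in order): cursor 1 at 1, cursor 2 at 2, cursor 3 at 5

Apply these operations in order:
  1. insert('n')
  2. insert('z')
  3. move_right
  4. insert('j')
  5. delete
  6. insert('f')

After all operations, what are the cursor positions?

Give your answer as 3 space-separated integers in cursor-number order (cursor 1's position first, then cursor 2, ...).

Answer: 5 9 15

Derivation:
After op 1 (insert('n')): buffer="jnwnazbnb" (len 9), cursors c1@2 c2@4 c3@8, authorship .1.2...3.
After op 2 (insert('z')): buffer="jnzwnzazbnzb" (len 12), cursors c1@3 c2@6 c3@11, authorship .11.22...33.
After op 3 (move_right): buffer="jnzwnzazbnzb" (len 12), cursors c1@4 c2@7 c3@12, authorship .11.22...33.
After op 4 (insert('j')): buffer="jnzwjnzajzbnzbj" (len 15), cursors c1@5 c2@9 c3@15, authorship .11.122.2..33.3
After op 5 (delete): buffer="jnzwnzazbnzb" (len 12), cursors c1@4 c2@7 c3@12, authorship .11.22...33.
After op 6 (insert('f')): buffer="jnzwfnzafzbnzbf" (len 15), cursors c1@5 c2@9 c3@15, authorship .11.122.2..33.3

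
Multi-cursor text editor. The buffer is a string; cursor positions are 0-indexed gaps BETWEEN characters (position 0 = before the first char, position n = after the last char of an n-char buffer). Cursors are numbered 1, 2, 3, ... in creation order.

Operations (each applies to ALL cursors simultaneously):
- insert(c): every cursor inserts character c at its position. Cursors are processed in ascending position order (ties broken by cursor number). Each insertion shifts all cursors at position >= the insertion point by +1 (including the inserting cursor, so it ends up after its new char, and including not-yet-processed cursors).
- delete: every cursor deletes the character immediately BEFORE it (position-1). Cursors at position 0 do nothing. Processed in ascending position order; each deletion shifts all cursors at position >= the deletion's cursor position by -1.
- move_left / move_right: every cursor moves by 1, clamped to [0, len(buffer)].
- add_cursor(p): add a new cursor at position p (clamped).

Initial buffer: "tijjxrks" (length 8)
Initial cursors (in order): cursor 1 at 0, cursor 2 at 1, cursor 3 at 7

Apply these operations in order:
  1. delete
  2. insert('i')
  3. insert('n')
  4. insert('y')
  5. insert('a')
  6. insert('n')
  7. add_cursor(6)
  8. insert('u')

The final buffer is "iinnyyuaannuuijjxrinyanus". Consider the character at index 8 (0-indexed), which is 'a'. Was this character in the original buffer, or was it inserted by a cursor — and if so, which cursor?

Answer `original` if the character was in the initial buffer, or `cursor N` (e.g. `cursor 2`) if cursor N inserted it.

After op 1 (delete): buffer="ijjxrs" (len 6), cursors c1@0 c2@0 c3@5, authorship ......
After op 2 (insert('i')): buffer="iiijjxris" (len 9), cursors c1@2 c2@2 c3@8, authorship 12.....3.
After op 3 (insert('n')): buffer="iinnijjxrins" (len 12), cursors c1@4 c2@4 c3@11, authorship 1212.....33.
After op 4 (insert('y')): buffer="iinnyyijjxrinys" (len 15), cursors c1@6 c2@6 c3@14, authorship 121212.....333.
After op 5 (insert('a')): buffer="iinnyyaaijjxrinyas" (len 18), cursors c1@8 c2@8 c3@17, authorship 12121212.....3333.
After op 6 (insert('n')): buffer="iinnyyaannijjxrinyans" (len 21), cursors c1@10 c2@10 c3@20, authorship 1212121212.....33333.
After op 7 (add_cursor(6)): buffer="iinnyyaannijjxrinyans" (len 21), cursors c4@6 c1@10 c2@10 c3@20, authorship 1212121212.....33333.
After op 8 (insert('u')): buffer="iinnyyuaannuuijjxrinyanus" (len 25), cursors c4@7 c1@13 c2@13 c3@24, authorship 1212124121212.....333333.
Authorship (.=original, N=cursor N): 1 2 1 2 1 2 4 1 2 1 2 1 2 . . . . . 3 3 3 3 3 3 .
Index 8: author = 2

Answer: cursor 2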